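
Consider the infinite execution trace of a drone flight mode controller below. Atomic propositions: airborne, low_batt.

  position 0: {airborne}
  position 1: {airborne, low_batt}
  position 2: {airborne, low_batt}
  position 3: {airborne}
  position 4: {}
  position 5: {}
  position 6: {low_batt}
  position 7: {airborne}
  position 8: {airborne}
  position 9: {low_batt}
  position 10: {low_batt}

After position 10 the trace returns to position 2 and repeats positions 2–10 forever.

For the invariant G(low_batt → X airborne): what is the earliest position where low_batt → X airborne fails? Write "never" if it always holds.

9

Check low_batt → X airborne at each position in order: 0 ✓, 1 ✓, 2 ✓, 3 ✓, 4 ✓, 5 ✓, 6 ✓, 7 ✓, 8 ✓.
At position 9 the labels are {low_batt} and the next position 10 has {low_batt}, so low_batt → X airborne is false there. This is the first violation.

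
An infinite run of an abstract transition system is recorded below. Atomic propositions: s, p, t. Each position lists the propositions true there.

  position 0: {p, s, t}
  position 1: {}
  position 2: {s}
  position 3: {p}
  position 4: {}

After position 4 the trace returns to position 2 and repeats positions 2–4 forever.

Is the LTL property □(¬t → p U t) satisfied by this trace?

¬t → p U t must hold at every position from 0 onward. It fails at position 1, so □(¬t → p U t) is false.
Positions where ¬t holds: 1, 2, 3, 4.
Check p U t at each: 1→fails, 2→fails, 3→fails, 4→fails.

Does not hold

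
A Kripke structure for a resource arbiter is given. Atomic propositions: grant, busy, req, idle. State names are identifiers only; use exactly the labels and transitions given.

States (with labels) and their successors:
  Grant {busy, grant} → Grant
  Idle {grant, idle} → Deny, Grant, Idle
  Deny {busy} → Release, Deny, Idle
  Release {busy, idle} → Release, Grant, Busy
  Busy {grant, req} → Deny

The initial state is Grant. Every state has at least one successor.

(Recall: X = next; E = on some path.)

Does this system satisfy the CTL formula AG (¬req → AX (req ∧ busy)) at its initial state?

Does not hold

States satisfying ¬req → AX (req ∧ busy): {Busy}.
States satisfying AG (¬req → AX (req ∧ busy)): ∅.
Grant is reachable from Grant and violates ¬req → AX (req ∧ busy), so AG fails at Grant.
Grant ∉ Sat(AG (¬req → AX (req ∧ busy))).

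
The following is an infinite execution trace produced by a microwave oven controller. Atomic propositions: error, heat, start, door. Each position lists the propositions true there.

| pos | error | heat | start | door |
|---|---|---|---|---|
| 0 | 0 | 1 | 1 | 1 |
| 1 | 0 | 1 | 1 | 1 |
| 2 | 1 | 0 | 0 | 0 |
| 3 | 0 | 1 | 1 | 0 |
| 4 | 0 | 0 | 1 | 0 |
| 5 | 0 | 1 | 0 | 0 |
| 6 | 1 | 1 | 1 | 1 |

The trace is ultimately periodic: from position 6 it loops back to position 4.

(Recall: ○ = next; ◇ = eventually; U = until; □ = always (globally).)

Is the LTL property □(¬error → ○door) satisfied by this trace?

Violated

¬error → ○door must hold at every position from 0 onward. It fails at position 1, so □(¬error → ○door) is false.
Positions where ¬error holds: 0, 1, 3, 4, 5.
Check ○door at each: 0→ok, 1→fails, 3→fails, 4→fails, 5→ok.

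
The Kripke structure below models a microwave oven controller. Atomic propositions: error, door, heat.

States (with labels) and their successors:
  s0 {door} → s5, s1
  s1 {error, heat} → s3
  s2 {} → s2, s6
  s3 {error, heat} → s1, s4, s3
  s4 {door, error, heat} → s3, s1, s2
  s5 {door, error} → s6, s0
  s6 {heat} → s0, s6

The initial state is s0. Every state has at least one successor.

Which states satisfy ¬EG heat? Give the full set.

States satisfying heat: {s1, s3, s4, s6}.
States satisfying EG heat: {s1, s3, s4, s6}.
States satisfying ¬EG heat: {s0, s2, s5}.

{s0, s2, s5}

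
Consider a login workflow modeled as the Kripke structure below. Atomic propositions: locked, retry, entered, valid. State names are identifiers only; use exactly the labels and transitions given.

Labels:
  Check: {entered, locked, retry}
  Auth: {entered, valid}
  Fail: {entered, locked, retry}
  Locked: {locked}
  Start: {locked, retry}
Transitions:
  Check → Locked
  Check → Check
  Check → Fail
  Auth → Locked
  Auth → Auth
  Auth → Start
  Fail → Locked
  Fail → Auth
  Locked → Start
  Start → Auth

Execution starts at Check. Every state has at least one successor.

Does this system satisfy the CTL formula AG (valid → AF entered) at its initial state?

Holds

States satisfying valid → AF entered: {Check, Auth, Fail, Locked, Start}.
States satisfying AG (valid → AF entered): {Check, Auth, Fail, Locked, Start}.
Every state reachable from Check satisfies valid → AF entered.
Check ∈ Sat(AG (valid → AF entered)).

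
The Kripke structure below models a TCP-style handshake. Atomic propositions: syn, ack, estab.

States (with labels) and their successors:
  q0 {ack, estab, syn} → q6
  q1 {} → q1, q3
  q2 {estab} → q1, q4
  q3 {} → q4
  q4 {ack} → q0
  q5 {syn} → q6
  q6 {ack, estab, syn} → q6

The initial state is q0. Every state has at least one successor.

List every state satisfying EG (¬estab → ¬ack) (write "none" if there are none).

States satisfying ¬estab → ¬ack: {q0, q1, q2, q3, q5, q6}.
States satisfying EG (¬estab → ¬ack): {q0, q1, q2, q5, q6}.

{q0, q1, q2, q5, q6}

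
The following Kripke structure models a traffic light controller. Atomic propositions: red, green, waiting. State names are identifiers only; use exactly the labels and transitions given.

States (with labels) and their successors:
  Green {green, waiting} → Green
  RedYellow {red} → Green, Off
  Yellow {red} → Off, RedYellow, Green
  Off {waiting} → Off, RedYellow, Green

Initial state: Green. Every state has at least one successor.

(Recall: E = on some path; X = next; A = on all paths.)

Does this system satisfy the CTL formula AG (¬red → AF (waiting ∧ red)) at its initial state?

States satisfying ¬red → AF (waiting ∧ red): {RedYellow, Yellow}.
States satisfying AG (¬red → AF (waiting ∧ red)): ∅.
Green is reachable from Green and violates ¬red → AF (waiting ∧ red), so AG fails at Green.
Green ∉ Sat(AG (¬red → AF (waiting ∧ red))).

Does not hold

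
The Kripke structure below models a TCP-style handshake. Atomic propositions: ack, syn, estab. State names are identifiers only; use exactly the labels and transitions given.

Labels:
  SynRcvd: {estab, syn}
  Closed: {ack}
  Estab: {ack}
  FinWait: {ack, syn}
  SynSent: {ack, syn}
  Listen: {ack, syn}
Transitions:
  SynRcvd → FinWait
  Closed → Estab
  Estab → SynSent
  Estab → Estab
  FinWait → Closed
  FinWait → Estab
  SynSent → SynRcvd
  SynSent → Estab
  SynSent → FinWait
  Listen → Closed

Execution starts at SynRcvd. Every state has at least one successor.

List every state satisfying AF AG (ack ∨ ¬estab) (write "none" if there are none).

none

States satisfying AG (ack ∨ ¬estab): ∅.
States satisfying AF AG (ack ∨ ¬estab): ∅.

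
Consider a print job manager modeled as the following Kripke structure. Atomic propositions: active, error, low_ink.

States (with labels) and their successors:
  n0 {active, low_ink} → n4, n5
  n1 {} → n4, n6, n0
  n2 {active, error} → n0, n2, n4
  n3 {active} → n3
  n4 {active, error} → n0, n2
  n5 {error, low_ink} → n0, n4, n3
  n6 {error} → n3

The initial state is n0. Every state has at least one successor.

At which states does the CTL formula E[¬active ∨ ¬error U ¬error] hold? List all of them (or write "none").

States satisfying ¬active ∨ ¬error: {n0, n1, n3, n5, n6}.
States satisfying ¬error: {n0, n1, n3}.
States satisfying E[¬active ∨ ¬error U ¬error]: {n0, n1, n3, n5, n6}.

{n0, n1, n3, n5, n6}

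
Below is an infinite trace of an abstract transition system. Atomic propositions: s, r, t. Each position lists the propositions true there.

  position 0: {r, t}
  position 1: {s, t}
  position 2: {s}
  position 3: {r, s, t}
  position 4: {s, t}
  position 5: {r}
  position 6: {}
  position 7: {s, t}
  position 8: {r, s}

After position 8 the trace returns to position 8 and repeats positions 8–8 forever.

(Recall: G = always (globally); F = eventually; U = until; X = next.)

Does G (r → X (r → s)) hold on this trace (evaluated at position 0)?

r → X (r → s) holds at every position 0..8, and those are all positions ever visited, so G (r → X (r → s)) holds.
Positions where r holds: 0, 3, 5, 8.
Check X (r → s) at each: 0→ok, 3→ok, 5→ok, 8→ok.

Yes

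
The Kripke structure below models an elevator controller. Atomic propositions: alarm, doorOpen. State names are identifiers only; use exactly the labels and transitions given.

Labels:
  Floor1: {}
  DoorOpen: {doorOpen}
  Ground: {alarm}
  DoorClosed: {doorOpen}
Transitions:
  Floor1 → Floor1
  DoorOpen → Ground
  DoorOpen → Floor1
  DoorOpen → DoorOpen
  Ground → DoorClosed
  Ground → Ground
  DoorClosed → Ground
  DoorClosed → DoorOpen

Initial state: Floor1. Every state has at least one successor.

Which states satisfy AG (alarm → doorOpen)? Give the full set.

States satisfying alarm → doorOpen: {Floor1, DoorOpen, DoorClosed}.
States satisfying AG (alarm → doorOpen): {Floor1}.

{Floor1}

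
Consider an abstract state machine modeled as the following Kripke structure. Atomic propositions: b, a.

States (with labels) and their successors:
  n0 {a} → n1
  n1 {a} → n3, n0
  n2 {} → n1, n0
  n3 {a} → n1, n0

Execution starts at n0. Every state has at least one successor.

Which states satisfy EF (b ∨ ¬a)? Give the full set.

{n2}

States satisfying b ∨ ¬a: {n2}.
States satisfying EF (b ∨ ¬a): {n2}.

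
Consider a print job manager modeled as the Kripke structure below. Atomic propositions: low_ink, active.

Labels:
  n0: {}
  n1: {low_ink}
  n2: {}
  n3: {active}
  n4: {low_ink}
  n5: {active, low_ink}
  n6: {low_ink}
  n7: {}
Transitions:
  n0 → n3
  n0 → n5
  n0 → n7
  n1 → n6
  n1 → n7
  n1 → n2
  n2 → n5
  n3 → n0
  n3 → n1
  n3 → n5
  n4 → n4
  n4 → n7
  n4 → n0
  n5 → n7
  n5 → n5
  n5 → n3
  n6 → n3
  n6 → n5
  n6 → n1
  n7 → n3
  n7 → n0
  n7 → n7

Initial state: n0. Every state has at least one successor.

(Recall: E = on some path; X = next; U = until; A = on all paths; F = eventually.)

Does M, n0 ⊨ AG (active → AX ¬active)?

No

States satisfying active → AX ¬active: {n0, n1, n2, n4, n6, n7}.
States satisfying AG (active → AX ¬active): ∅.
n3 is reachable from n0 and violates active → AX ¬active, so AG fails at n0.
n0 ∉ Sat(AG (active → AX ¬active)).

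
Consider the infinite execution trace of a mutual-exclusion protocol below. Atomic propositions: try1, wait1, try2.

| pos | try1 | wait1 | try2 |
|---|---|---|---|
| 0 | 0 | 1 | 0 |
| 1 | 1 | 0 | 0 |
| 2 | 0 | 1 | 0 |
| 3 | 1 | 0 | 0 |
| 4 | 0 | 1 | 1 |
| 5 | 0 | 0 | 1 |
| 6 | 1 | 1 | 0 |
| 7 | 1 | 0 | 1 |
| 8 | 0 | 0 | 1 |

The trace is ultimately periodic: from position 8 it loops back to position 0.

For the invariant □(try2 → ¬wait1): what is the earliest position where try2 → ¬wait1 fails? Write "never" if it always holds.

4

Check try2 → ¬wait1 at each position in order: 0 ✓, 1 ✓, 2 ✓, 3 ✓.
At position 4 the labels are {try2, wait1}, so try2 → ¬wait1 is false there. This is the first violation.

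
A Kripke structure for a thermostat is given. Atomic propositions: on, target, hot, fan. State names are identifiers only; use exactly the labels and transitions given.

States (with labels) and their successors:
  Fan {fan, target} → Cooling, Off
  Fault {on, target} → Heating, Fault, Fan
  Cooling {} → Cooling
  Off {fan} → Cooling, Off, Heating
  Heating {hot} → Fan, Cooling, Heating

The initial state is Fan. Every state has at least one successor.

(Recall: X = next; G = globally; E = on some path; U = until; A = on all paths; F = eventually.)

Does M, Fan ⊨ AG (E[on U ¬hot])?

States satisfying E[on U ¬hot]: {Fan, Fault, Cooling, Off}.
States satisfying AG (E[on U ¬hot]): {Cooling}.
Heating is reachable from Fan and violates E[on U ¬hot], so AG fails at Fan.
Fan ∉ Sat(AG (E[on U ¬hot])).

No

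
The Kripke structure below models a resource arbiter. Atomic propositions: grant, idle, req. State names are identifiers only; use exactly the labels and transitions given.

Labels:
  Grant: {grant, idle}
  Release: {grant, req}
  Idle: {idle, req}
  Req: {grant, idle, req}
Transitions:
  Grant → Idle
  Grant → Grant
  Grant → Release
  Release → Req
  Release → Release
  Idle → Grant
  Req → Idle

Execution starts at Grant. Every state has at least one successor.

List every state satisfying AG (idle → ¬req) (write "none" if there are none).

none

States satisfying idle → ¬req: {Grant, Release}.
States satisfying AG (idle → ¬req): ∅.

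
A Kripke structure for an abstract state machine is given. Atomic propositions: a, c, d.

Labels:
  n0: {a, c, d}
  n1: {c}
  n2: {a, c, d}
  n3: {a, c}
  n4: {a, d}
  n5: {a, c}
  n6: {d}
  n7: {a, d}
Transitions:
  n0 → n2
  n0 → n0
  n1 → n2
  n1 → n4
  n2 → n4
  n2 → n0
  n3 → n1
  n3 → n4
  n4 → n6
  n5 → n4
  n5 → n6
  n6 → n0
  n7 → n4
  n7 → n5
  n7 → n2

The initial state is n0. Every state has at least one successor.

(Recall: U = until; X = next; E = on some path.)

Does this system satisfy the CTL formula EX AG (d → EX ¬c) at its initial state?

No

States satisfying AG (d → EX ¬c): ∅.
States satisfying EX AG (d → EX ¬c): ∅.
No suitable path/successor from n0 witnesses the formula.
n0 ∉ Sat(EX AG (d → EX ¬c)).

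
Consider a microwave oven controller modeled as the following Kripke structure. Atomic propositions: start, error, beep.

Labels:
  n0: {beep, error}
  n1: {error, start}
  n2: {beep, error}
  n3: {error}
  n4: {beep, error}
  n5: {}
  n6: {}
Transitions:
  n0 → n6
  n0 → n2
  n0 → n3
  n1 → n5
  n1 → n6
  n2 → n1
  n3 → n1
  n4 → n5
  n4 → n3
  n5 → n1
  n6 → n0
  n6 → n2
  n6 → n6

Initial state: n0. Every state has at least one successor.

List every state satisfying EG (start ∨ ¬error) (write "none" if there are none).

States satisfying start ∨ ¬error: {n1, n5, n6}.
States satisfying EG (start ∨ ¬error): {n1, n5, n6}.

{n1, n5, n6}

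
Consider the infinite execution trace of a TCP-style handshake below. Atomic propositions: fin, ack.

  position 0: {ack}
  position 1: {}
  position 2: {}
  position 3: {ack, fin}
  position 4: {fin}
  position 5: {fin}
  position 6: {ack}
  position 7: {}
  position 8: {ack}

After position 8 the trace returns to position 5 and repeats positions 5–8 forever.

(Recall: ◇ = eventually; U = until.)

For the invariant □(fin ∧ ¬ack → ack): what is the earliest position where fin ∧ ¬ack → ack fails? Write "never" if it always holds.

Check fin ∧ ¬ack → ack at each position in order: 0 ✓, 1 ✓, 2 ✓, 3 ✓.
At position 4 the labels are {fin}, so fin ∧ ¬ack → ack is false there. This is the first violation.

4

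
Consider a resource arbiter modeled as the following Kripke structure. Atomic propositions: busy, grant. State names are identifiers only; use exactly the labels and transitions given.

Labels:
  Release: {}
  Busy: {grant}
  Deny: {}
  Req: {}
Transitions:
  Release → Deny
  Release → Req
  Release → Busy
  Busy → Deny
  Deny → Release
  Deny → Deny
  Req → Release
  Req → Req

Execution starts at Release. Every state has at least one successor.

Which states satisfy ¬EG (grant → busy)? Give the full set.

{Busy}

States satisfying grant → busy: {Release, Deny, Req}.
States satisfying EG (grant → busy): {Release, Deny, Req}.
States satisfying ¬EG (grant → busy): {Busy}.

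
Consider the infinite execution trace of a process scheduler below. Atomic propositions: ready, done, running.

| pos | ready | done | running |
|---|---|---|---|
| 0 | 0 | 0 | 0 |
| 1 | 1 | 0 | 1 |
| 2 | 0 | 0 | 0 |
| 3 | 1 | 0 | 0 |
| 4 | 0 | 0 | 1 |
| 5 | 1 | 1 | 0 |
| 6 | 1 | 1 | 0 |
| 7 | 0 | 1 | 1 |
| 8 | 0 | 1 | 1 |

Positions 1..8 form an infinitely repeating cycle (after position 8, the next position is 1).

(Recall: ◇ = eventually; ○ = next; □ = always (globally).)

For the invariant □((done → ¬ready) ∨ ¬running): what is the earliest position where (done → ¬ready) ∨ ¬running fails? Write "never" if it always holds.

(done → ¬ready) ∨ ¬running holds at every position 0..8, and those are all the positions the trace ever visits, so the invariant □((done → ¬ready) ∨ ¬running) is never violated.

never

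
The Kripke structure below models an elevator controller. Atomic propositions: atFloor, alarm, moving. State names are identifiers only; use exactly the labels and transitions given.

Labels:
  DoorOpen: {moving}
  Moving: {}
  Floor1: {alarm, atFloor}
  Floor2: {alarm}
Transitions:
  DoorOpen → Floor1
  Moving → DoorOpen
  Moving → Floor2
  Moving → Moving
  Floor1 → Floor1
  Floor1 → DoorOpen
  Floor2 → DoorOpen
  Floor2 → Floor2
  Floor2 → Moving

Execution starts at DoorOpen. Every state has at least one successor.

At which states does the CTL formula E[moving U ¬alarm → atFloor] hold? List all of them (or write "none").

{DoorOpen, Floor1, Floor2}

States satisfying moving: {DoorOpen}.
States satisfying ¬alarm → atFloor: {Floor1, Floor2}.
States satisfying E[moving U ¬alarm → atFloor]: {DoorOpen, Floor1, Floor2}.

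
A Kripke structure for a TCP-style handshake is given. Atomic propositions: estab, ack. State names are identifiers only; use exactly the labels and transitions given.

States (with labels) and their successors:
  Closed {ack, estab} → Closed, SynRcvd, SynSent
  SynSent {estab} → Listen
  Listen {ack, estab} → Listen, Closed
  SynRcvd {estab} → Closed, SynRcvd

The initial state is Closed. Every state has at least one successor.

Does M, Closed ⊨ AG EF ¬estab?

States satisfying EF ¬estab: ∅.
States satisfying AG EF ¬estab: ∅.
Closed is reachable from Closed and violates EF ¬estab, so AG fails at Closed.
Closed ∉ Sat(AG EF ¬estab).

No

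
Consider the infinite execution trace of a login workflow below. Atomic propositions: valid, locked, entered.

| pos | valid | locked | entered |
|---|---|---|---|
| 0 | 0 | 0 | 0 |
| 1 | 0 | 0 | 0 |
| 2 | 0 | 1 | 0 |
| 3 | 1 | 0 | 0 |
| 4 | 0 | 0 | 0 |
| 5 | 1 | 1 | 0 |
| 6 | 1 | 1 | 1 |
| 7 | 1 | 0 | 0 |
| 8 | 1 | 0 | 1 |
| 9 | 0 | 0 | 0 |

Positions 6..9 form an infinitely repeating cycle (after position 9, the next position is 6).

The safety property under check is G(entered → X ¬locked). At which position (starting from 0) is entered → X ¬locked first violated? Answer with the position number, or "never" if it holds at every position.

entered → X ¬locked holds at every position 0..9, and those are all the positions the trace ever visits, so the invariant G(entered → X ¬locked) is never violated.

never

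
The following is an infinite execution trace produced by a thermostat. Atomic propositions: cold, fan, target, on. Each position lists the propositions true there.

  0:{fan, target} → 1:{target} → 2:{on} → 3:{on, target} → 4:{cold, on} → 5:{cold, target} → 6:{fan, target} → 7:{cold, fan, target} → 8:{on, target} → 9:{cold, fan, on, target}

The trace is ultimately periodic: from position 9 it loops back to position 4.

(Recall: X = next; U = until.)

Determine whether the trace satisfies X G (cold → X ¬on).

Does not hold

The position after 0 is 1; G (cold → X ¬on) is false there.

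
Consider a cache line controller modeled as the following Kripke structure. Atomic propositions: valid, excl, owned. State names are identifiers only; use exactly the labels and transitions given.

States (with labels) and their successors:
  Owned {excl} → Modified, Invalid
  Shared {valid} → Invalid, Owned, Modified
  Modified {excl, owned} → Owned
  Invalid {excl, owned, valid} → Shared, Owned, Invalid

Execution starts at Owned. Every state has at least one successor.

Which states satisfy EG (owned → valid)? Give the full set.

States satisfying owned → valid: {Owned, Shared, Invalid}.
States satisfying EG (owned → valid): {Owned, Shared, Invalid}.

{Owned, Shared, Invalid}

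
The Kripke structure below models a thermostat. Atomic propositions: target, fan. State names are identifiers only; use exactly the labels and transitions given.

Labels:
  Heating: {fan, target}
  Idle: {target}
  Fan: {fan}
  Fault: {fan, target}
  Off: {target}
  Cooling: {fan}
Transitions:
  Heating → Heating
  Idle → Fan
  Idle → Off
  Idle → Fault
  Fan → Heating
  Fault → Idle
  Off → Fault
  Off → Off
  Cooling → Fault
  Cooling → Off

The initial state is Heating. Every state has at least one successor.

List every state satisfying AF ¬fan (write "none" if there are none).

States satisfying ¬fan: {Idle, Off}.
States satisfying AF ¬fan: {Idle, Fault, Off, Cooling}.

{Idle, Fault, Off, Cooling}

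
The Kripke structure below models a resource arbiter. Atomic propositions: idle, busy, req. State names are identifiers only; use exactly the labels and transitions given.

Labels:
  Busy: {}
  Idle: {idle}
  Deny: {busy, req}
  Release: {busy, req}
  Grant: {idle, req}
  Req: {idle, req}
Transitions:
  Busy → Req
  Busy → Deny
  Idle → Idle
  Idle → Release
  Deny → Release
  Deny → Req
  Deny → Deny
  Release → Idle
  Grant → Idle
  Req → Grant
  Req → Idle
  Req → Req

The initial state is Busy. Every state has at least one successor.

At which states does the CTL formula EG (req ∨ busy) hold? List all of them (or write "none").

States satisfying req ∨ busy: {Deny, Release, Grant, Req}.
States satisfying EG (req ∨ busy): {Deny, Req}.

{Deny, Req}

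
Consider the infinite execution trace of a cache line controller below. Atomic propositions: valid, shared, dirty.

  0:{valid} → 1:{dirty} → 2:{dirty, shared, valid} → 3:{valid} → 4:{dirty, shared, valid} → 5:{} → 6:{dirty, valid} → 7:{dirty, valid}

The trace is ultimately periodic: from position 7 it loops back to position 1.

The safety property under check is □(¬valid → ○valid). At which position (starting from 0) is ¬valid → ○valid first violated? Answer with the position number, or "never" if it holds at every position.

never

¬valid → ○valid holds at every position 0..7, and those are all the positions the trace ever visits, so the invariant □(¬valid → ○valid) is never violated.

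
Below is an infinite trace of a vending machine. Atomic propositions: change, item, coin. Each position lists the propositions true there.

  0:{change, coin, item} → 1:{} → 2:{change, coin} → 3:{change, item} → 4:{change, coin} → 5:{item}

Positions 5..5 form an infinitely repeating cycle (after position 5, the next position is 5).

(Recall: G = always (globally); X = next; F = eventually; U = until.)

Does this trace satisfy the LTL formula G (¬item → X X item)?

Violated

¬item → X X item must hold at every position from 0 onward. It fails at position 2, so G (¬item → X X item) is false.
Positions where ¬item holds: 1, 2, 4.
Check X X item at each: 1→ok, 2→fails, 4→ok.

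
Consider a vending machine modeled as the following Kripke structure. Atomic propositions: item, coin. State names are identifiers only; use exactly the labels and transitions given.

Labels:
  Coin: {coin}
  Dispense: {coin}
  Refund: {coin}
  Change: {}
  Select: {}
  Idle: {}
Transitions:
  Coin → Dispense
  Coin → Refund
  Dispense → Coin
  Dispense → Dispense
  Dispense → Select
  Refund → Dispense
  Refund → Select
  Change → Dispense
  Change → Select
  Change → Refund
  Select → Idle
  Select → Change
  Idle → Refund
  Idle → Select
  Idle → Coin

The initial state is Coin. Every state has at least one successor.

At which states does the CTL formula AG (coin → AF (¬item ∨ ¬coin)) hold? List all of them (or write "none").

{Coin, Dispense, Refund, Change, Select, Idle}

States satisfying coin → AF (¬item ∨ ¬coin): {Coin, Dispense, Refund, Change, Select, Idle}.
States satisfying AG (coin → AF (¬item ∨ ¬coin)): {Coin, Dispense, Refund, Change, Select, Idle}.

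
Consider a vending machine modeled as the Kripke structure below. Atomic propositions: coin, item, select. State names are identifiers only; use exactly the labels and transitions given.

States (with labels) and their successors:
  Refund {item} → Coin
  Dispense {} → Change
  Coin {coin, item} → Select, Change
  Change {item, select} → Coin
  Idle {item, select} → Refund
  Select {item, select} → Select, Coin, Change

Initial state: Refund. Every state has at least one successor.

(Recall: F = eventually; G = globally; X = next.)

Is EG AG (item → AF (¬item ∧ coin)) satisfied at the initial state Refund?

Violated

States satisfying AG (item → AF (¬item ∧ coin)): ∅.
States satisfying EG AG (item → AF (¬item ∧ coin)): ∅.
No suitable path/successor from Refund witnesses the formula.
Refund ∉ Sat(EG AG (item → AF (¬item ∧ coin))).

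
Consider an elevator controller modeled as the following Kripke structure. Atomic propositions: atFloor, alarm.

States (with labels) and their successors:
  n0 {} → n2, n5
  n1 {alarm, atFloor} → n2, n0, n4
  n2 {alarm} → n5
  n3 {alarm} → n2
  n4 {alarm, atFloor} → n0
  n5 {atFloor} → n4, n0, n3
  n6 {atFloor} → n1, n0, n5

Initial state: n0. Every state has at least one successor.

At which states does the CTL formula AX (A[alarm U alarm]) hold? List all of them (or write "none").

States satisfying A[alarm U alarm]: {n1, n2, n3, n4}.
States satisfying AX (A[alarm U alarm]): {n3}.

{n3}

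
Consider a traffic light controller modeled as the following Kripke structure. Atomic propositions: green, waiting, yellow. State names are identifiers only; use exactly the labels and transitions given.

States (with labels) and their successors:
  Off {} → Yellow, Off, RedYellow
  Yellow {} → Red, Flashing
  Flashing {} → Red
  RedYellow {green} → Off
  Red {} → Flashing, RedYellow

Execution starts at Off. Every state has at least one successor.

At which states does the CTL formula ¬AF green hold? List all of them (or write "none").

{Off, Yellow, Flashing, Red}

States satisfying green: {RedYellow}.
States satisfying AF green: {RedYellow}.
States satisfying ¬AF green: {Off, Yellow, Flashing, Red}.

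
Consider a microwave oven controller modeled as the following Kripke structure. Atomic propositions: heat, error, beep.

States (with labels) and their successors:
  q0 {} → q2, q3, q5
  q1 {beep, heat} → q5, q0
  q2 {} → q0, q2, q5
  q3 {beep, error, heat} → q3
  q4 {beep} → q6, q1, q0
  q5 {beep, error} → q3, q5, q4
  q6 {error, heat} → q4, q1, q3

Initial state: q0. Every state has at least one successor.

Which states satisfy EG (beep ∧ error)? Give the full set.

States satisfying beep ∧ error: {q3, q5}.
States satisfying EG (beep ∧ error): {q3, q5}.

{q3, q5}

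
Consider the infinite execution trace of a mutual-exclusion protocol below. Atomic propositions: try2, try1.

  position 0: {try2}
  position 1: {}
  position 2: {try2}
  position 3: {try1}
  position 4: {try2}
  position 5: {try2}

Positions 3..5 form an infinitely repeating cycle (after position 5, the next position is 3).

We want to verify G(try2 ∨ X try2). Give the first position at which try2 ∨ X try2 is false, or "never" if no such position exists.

never

try2 ∨ X try2 holds at every position 0..5, and those are all the positions the trace ever visits, so the invariant G(try2 ∨ X try2) is never violated.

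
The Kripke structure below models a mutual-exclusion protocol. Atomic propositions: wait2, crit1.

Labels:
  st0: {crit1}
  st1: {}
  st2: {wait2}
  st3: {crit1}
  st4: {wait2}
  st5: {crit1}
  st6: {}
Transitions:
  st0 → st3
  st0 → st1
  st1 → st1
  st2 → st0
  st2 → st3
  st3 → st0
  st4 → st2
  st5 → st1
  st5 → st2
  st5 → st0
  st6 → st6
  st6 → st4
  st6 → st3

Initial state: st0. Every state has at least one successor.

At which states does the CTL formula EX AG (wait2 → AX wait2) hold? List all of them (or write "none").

States satisfying AG (wait2 → AX wait2): {st0, st1, st3}.
States satisfying EX AG (wait2 → AX wait2): {st0, st1, st2, st3, st5, st6}.

{st0, st1, st2, st3, st5, st6}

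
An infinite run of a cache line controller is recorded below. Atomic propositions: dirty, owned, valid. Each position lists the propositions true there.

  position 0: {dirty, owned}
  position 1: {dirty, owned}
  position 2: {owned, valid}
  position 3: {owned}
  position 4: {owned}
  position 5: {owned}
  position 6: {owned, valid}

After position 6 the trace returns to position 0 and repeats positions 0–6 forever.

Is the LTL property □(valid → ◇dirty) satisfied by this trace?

valid → ◇dirty holds at every position 0..6, and those are all positions ever visited, so □(valid → ◇dirty) holds.
Positions where valid holds: 2, 6.
Check ◇dirty at each: 2→ok, 6→ok.

Holds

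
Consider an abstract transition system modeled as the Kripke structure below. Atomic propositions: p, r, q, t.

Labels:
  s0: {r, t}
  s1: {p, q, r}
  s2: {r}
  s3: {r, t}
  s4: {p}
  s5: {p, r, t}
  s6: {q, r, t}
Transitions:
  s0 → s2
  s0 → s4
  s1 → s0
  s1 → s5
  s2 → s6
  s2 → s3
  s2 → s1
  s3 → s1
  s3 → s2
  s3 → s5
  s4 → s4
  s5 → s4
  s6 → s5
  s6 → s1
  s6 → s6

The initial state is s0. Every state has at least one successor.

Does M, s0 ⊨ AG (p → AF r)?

Violated

States satisfying p → AF r: {s0, s1, s2, s3, s5, s6}.
States satisfying AG (p → AF r): ∅.
s4 is reachable from s0 and violates p → AF r, so AG fails at s0.
s0 ∉ Sat(AG (p → AF r)).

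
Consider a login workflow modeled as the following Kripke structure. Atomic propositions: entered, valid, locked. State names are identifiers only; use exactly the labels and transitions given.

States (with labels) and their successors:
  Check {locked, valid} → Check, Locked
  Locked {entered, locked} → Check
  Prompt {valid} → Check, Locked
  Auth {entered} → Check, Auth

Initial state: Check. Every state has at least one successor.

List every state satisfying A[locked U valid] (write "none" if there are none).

{Check, Locked, Prompt}

States satisfying locked: {Check, Locked}.
States satisfying valid: {Check, Prompt}.
States satisfying A[locked U valid]: {Check, Locked, Prompt}.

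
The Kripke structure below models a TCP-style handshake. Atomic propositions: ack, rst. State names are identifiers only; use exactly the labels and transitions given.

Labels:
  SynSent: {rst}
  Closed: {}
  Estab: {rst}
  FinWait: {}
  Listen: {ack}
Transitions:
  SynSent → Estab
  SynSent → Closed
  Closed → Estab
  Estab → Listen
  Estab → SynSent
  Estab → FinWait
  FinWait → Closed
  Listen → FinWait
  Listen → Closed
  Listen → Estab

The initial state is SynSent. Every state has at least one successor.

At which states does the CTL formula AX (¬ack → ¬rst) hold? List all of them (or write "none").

{FinWait}

States satisfying ¬ack → ¬rst: {Closed, FinWait, Listen}.
States satisfying AX (¬ack → ¬rst): {FinWait}.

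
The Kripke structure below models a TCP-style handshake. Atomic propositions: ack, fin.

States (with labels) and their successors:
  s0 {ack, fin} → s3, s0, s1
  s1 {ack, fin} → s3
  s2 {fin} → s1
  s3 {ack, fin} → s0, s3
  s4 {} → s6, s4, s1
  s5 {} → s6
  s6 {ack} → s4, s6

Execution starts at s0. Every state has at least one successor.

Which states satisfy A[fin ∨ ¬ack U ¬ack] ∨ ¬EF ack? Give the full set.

States satisfying fin ∨ ¬ack: {s0, s1, s2, s3, s4, s5}.
States satisfying ¬ack: {s2, s4, s5}.
States satisfying A[fin ∨ ¬ack U ¬ack]: {s2, s4, s5}.
States satisfying ack: {s0, s1, s3, s6}.
States satisfying EF ack: {s0, s1, s2, s3, s4, s5, s6}.
States satisfying ¬EF ack: ∅.
States satisfying A[fin ∨ ¬ack U ¬ack] ∨ ¬EF ack: {s2, s4, s5}.

{s2, s4, s5}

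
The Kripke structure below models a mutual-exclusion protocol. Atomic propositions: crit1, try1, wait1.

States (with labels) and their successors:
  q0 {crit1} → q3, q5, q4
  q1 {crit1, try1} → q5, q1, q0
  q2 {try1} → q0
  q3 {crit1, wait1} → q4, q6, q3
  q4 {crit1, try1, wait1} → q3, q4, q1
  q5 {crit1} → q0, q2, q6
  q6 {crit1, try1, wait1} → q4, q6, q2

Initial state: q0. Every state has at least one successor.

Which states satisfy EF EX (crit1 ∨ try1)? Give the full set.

{q0, q1, q2, q3, q4, q5, q6}

States satisfying EX (crit1 ∨ try1): {q0, q1, q2, q3, q4, q5, q6}.
States satisfying EF EX (crit1 ∨ try1): {q0, q1, q2, q3, q4, q5, q6}.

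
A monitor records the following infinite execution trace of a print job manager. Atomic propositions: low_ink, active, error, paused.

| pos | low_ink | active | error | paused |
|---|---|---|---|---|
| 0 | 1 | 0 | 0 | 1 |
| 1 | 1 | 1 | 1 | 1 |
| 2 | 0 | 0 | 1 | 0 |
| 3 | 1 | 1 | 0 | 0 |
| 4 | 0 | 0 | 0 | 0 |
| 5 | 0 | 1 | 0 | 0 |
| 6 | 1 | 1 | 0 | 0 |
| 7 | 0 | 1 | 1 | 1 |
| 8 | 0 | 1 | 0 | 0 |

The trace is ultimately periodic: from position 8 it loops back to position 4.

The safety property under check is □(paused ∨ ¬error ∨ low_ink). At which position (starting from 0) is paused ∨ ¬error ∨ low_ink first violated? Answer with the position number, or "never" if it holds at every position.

Check paused ∨ ¬error ∨ low_ink at each position in order: 0 ✓, 1 ✓.
At position 2 the labels are {error}, so paused ∨ ¬error ∨ low_ink is false there. This is the first violation.

2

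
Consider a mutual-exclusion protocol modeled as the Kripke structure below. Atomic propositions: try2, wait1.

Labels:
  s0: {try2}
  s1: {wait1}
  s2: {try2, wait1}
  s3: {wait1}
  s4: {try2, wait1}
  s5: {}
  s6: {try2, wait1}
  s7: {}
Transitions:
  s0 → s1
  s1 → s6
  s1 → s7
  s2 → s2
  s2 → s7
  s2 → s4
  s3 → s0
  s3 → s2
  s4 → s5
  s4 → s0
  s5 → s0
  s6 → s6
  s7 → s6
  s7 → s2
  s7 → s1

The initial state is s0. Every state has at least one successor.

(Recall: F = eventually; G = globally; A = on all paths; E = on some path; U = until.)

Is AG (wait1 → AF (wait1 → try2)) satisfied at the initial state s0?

States satisfying wait1 → AF (wait1 → try2): {s0, s1, s2, s3, s4, s5, s6, s7}.
States satisfying AG (wait1 → AF (wait1 → try2)): {s0, s1, s2, s3, s4, s5, s6, s7}.
Every state reachable from s0 satisfies wait1 → AF (wait1 → try2).
s0 ∈ Sat(AG (wait1 → AF (wait1 → try2))).

Holds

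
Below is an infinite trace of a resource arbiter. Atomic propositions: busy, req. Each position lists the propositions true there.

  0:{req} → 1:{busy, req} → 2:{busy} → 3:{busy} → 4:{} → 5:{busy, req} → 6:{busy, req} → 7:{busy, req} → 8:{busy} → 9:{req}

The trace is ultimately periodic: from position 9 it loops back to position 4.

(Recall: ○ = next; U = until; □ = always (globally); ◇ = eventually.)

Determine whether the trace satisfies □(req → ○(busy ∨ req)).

No

req → ○(busy ∨ req) must hold at every position from 0 onward. It fails at position 9, so □(req → ○(busy ∨ req)) is false.
Positions where req holds: 0, 1, 5, 6, 7, 9.
Check ○(busy ∨ req) at each: 0→ok, 1→ok, 5→ok, 6→ok, 7→ok, 9→fails.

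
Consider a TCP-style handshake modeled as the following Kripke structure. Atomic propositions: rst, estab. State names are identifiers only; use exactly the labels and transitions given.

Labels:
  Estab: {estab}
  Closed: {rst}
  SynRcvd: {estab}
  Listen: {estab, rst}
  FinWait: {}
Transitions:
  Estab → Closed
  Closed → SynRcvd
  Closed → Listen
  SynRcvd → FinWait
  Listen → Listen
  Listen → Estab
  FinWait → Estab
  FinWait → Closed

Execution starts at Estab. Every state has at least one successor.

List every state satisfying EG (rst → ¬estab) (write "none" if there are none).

States satisfying rst → ¬estab: {Estab, Closed, SynRcvd, FinWait}.
States satisfying EG (rst → ¬estab): {Estab, Closed, SynRcvd, FinWait}.

{Estab, Closed, SynRcvd, FinWait}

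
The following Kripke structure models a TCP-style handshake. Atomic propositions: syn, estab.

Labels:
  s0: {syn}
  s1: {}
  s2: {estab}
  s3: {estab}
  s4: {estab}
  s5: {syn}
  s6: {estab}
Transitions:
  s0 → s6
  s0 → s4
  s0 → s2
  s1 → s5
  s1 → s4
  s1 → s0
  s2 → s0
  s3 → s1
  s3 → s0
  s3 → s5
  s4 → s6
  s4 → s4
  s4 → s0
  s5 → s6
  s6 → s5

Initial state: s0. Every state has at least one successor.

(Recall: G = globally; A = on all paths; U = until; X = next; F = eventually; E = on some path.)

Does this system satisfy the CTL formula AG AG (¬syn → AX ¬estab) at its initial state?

Does not hold

States satisfying AG (¬syn → AX ¬estab): {s5, s6}.
States satisfying AG AG (¬syn → AX ¬estab): {s5, s6}.
s0 is reachable from s0 and violates AG (¬syn → AX ¬estab), so AG fails at s0.
s0 ∉ Sat(AG AG (¬syn → AX ¬estab)).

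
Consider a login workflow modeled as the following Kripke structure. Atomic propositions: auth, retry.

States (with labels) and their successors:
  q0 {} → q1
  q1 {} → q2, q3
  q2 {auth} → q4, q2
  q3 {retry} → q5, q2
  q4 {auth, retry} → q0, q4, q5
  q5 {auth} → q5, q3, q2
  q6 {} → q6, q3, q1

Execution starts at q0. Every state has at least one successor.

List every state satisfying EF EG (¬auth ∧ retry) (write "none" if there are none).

none

States satisfying EG (¬auth ∧ retry): ∅.
States satisfying EF EG (¬auth ∧ retry): ∅.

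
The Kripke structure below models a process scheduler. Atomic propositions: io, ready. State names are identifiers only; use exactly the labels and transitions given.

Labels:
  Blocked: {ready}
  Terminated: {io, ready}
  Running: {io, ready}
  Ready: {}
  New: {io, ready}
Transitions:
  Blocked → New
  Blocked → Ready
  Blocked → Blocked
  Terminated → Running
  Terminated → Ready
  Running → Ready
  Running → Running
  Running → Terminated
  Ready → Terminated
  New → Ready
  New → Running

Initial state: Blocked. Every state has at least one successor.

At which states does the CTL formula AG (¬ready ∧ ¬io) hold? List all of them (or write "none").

none

States satisfying ¬ready ∧ ¬io: {Ready}.
States satisfying AG (¬ready ∧ ¬io): ∅.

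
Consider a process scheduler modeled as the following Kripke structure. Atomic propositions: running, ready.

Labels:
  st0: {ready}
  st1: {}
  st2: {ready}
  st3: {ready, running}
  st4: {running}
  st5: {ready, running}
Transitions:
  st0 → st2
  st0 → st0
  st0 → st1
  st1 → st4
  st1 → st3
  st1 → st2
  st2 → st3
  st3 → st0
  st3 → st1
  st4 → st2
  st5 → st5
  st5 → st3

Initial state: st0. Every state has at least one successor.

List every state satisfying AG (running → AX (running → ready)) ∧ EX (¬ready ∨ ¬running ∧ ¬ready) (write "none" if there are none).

{st0, st1, st3}

States satisfying running → AX (running → ready): {st0, st1, st2, st3, st4, st5}.
States satisfying AG (running → AX (running → ready)): {st0, st1, st2, st3, st4, st5}.
States satisfying ¬ready ∨ ¬running ∧ ¬ready: {st1, st4}.
States satisfying EX (¬ready ∨ ¬running ∧ ¬ready): {st0, st1, st3}.
States satisfying AG (running → AX (running → ready)) ∧ EX (¬ready ∨ ¬running ∧ ¬ready): {st0, st1, st3}.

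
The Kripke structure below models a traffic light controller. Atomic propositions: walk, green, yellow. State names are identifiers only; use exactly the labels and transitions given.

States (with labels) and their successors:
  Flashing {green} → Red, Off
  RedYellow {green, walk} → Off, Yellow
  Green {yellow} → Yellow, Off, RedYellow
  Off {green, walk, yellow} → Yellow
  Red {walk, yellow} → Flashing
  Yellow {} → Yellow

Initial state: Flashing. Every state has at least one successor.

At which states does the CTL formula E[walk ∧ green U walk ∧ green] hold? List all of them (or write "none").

{RedYellow, Off}

States satisfying walk ∧ green: {RedYellow, Off}.
States satisfying E[walk ∧ green U walk ∧ green]: {RedYellow, Off}.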